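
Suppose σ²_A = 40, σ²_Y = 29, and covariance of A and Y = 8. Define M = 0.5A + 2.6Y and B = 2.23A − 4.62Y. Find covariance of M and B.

covariance of M and B = -275.844

By bilinearity, covariance of M and B = ac·σ²_A + bd·σ²_Y + (ad+bc)·covariance of A and Y, with a=0.5, b=2.6, c=2.23, d=-4.62.
ac·σ²_A = 0.5·2.23·40 = 44.6
bd·σ²_Y = 2.6·(-4.62)·29 = -348.348
(ad+bc)·covariance of A and Y = (3.488)·8 = 27.904
covariance of M and B = 44.6 + (-348.348) + 27.904 = -275.844.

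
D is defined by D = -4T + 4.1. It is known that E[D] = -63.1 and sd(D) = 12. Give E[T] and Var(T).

E[T] = 16.8, Var(T) = 9

From D = -4T + 4.1: E[D] = a·E[T] + b, so E[T] = (E[D] − b)/a = (-63.1 − 4.1)/(-4) = 16.8.
Var(D) = 12² = 144.
Var(D) = a²·Var(T), so Var(T) = 144/(-4)² = 9.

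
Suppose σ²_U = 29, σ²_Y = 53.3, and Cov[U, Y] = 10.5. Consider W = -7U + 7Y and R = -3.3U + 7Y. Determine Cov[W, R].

By bilinearity, Cov[W, R] = ac·σ²_U + bd·σ²_Y + (ad+bc)·Cov[U, Y], with a=-7, b=7, c=-3.3, d=7.
ac·σ²_U = (-7)·(-3.3)·29 = 669.9
bd·σ²_Y = 7·7·53.3 = 2611.7
(ad+bc)·Cov[U, Y] = (-72.1)·10.5 = -757.05
Cov[W, R] = 669.9 + 2611.7 + (-757.05) = 2524.55.

Cov[W, R] = 2524.55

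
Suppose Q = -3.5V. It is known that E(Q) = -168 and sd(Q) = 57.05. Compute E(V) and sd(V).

E(V) = 48, sd(V) = 16.3

From Q = -3.5V: E(Q) = a·E(V) + b, so E(V) = (E(Q) − b)/a = (-168 − 0)/(-3.5) = 48.
sd(Q) = |a|·sd(V), so sd(V) = 57.05/|-3.5| = 16.3.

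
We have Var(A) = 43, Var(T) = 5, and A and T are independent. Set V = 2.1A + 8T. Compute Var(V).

Var(V) = 509.63

Var(V) = a²·Var(A) + b²·Var(T) + 2ab·Cov(A, T) with a = 2.1, b = 8.
Independence gives Cov(A, T) = 0.
= 2.1²·43 + 8²·5 + 2·2.1·8·0
= 189.63 + 320 + 0 = 509.63.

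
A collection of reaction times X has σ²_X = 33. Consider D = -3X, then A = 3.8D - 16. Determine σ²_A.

σ²_A = 4288.68

σ²_D = (-3)²·33 = 297.
σ²_A = 3.8²·297 = 4288.68.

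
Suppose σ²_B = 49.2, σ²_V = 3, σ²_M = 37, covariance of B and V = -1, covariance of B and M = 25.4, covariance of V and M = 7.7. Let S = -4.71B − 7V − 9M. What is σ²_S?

σ²_S = 7293.12972

σ²_S = a²·σ²_B + b²·σ²_V + c²·σ²_M + 2ab·covariance of B and V + 2ac·covariance of B and M + 2bc·covariance of V and M, with a = -4.71, b = -7, c = -9.
= 1091.45772 + 147 + 2997 + (-65.94) + 2153.412 + 970.2
= 7293.12972.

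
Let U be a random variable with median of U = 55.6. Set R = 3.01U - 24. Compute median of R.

A linear map preserves order up to sign, so median of R = a·median of U + b = 3.01·55.6 + (-24) = 143.356.

median of R = 143.356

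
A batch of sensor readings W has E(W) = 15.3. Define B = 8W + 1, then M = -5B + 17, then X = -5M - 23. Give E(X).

E(B) = 8·15.3 + 1 = 123.4.
E(M) = (-5)·123.4 + 17 = -600.
E(X) = (-5)·(-600) + (-23) = 2977.

E(X) = 2977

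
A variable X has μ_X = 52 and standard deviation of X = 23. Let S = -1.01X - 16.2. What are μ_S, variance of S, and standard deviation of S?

S = -1.01X - 16.2 is linear with a = -1.01, b = -16.2.
μ_S = a·μ_X + b = (-1.01)·52 + (-16.2) = -68.72.
variance of X = 23² = 529.
variance of S = a²·variance of X = (-1.01)²·529 = 539.6329 (the additive constant -16.2 does not affect variance).
standard deviation of S = |a|·standard deviation of X = |-1.01|·23 = 23.23.

μ_S = -68.72, variance of S = 539.6329, standard deviation of S = 23.23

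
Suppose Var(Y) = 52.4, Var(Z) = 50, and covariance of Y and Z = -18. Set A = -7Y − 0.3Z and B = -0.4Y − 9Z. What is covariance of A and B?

covariance of A and B = -854.44

By bilinearity, covariance of A and B = ac·Var(Y) + bd·Var(Z) + (ad+bc)·covariance of Y and Z, with a=-7, b=-0.3, c=-0.4, d=-9.
ac·Var(Y) = (-7)·(-0.4)·52.4 = 146.72
bd·Var(Z) = (-0.3)·(-9)·50 = 135
(ad+bc)·covariance of Y and Z = (63.12)·(-18) = -1136.16
covariance of A and B = 146.72 + 135 + (-1136.16) = -854.44.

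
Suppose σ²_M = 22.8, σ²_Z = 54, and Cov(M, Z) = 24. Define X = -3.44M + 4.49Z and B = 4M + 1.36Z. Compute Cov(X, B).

Cov(X, B) = 334.776

By bilinearity, Cov(X, B) = ac·σ²_M + bd·σ²_Z + (ad+bc)·Cov(M, Z), with a=-3.44, b=4.49, c=4, d=1.36.
ac·σ²_M = (-3.44)·4·22.8 = -313.728
bd·σ²_Z = 4.49·1.36·54 = 329.7456
(ad+bc)·Cov(M, Z) = (13.2816)·24 = 318.7584
Cov(X, B) = -313.728 + 329.7456 + 318.7584 = 334.776.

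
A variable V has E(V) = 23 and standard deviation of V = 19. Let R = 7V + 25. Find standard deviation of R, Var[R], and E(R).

R = 7V + 25 is linear with a = 7, b = 25.
standard deviation of R = |a|·standard deviation of V = |7|·19 = 133.
Var[V] = 19² = 361.
Var[R] = a²·Var[V] = 7²·361 = 17689 (the additive constant 25 does not affect variance).
E(R) = a·E(V) + b = 7·23 + 25 = 186.

standard deviation of R = 133, Var[R] = 17689, E(R) = 186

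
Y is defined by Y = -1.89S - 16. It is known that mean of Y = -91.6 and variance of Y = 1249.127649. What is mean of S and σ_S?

From Y = -1.89S - 16: mean of Y = a·mean of S + b, so mean of S = (mean of Y − b)/a = (-91.6 − (-16))/(-1.89) = 40.
σ_Y = √1249.127649 = 35.343.
σ_Y = |a|·σ_S, so σ_S = 35.343/|-1.89| = 18.7.

mean of S = 40, σ_S = 18.7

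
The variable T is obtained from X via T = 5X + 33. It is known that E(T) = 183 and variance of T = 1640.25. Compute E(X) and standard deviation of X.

E(X) = 30, standard deviation of X = 8.1

From T = 5X + 33: E(T) = a·E(X) + b, so E(X) = (E(T) − b)/a = (183 − 33)/5 = 30.
standard deviation of T = √1640.25 = 40.5.
standard deviation of T = |a|·standard deviation of X, so standard deviation of X = 40.5/|5| = 8.1.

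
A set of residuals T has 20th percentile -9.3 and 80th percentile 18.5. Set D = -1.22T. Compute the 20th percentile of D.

20th percentile of D = -22.57

Since a = -1.22 < 0 the transformation is decreasing, reversing order: the 20th percentile of D corresponds to the 80th percentile of T.
So P_{20}(D) = a·P_{80}(T) + b = (-1.22)·18.5 = -22.57.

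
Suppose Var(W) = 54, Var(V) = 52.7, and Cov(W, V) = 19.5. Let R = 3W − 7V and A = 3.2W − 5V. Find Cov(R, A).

By bilinearity, Cov(R, A) = ac·Var(W) + bd·Var(V) + (ad+bc)·Cov(W, V), with a=3, b=-7, c=3.2, d=-5.
ac·Var(W) = 3·3.2·54 = 518.4
bd·Var(V) = (-7)·(-5)·52.7 = 1844.5
(ad+bc)·Cov(W, V) = (-37.4)·19.5 = -729.3
Cov(R, A) = 518.4 + 1844.5 + (-729.3) = 1633.6.

Cov(R, A) = 1633.6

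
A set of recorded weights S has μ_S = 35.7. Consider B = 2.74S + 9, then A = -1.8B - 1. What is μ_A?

μ_A = -193.2724

μ_B = 2.74·35.7 + 9 = 106.818.
μ_A = (-1.8)·106.818 + (-1) = -193.2724.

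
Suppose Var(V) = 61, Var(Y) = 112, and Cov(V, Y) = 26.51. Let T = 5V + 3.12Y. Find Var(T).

Var(T) = a²·Var(V) + b²·Var(Y) + 2ab·Cov(V, Y) with a = 5, b = 3.12.
= 5²·61 + 3.12²·112 + 2·5·3.12·26.51
= 1525 + 1090.2528 + 827.112 = 3442.3648.

Var(T) = 3442.3648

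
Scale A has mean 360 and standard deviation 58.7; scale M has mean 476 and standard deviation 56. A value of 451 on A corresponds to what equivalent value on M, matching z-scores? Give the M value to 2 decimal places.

z = (451 − 360)/58.7 ≈ 1.5503.
M = 476 + z·56 = 476 + (451 − 360)·56/58.7 ≈ 562.81.

M = 562.81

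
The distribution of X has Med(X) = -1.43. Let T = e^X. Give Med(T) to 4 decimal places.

Med(T) = 0.2393

e^X is monotone on this domain, so Med(T) = exp(-1.43) ≈ 0.2393.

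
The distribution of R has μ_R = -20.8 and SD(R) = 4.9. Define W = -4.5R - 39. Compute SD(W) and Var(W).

SD(W) = 22.05, Var(W) = 486.2025

W = -4.5R - 39 is linear with a = -4.5, b = -39.
SD(W) = |a|·SD(R) = |-4.5|·4.9 = 22.05.
Var(R) = 4.9² = 24.01.
Var(W) = a²·Var(R) = (-4.5)²·24.01 = 486.2025 (the additive constant -39 does not affect variance).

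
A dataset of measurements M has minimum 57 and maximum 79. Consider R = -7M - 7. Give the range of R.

Range of M = 79 − 57 = 22.
Range(R) = |a|·Range(M) = |-7|·22 = 154.

Range(R) = 154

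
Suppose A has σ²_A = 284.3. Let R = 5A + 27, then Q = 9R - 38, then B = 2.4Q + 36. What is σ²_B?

σ²_B = 3316075.2

σ²_R = 5²·284.3 = 7107.5.
σ²_Q = 9²·7107.5 = 575707.5.
σ²_B = 2.4²·575707.5 = 3316075.2.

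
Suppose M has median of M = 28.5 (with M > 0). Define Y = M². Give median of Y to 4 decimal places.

M² is monotone on this domain, so median of Y = square(28.5) = 812.25.

median of Y = 812.25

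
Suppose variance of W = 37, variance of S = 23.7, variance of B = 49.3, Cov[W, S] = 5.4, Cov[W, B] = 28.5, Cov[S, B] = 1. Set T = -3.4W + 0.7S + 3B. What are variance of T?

variance of T = 280.129

variance of T = a²·variance of W + b²·variance of S + c²·variance of B + 2ab·Cov[W, S] + 2ac·Cov[W, B] + 2bc·Cov[S, B], with a = -3.4, b = 0.7, c = 3.
= 427.72 + 11.613 + 443.7 + (-25.704) + (-581.4) + 4.2
= 280.129.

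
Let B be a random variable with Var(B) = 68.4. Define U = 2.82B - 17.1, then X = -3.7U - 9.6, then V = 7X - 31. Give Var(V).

Var(U) = 2.82²·68.4 = 543.94416.
Var(X) = (-3.7)²·543.94416 = 7446.5955504.
Var(V) = 7²·7446.5955504 = 364883.1819696.

Var(V) = 364883.1819696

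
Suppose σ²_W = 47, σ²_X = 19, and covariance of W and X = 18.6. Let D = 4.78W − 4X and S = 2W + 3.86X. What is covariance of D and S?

covariance of D and S = 350.34488

By bilinearity, covariance of D and S = ac·σ²_W + bd·σ²_X + (ad+bc)·covariance of W and X, with a=4.78, b=-4, c=2, d=3.86.
ac·σ²_W = 4.78·2·47 = 449.32
bd·σ²_X = (-4)·3.86·19 = -293.36
(ad+bc)·covariance of W and X = (10.4508)·18.6 = 194.38488
covariance of D and S = 449.32 + (-293.36) + 194.38488 = 350.34488.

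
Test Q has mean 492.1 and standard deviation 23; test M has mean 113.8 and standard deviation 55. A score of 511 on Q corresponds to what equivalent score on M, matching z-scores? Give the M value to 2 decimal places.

M = 159.00

z = (511 − 492.1)/23 ≈ 0.8217.
M = 113.8 + z·55 = 113.8 + (511 − 492.1)·55/23 ≈ 159.00.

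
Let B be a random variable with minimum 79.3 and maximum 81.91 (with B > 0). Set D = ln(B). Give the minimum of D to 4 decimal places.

min(D) = 4.3732

ln(B) is increasing on this domain, so min(D) comes from min(B) = 79.3: min(D) = ln(79.3) ≈ 4.3732.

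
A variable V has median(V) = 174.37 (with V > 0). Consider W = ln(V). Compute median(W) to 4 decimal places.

ln(V) is monotone on this domain, so median(W) = ln(174.37) ≈ 5.1612.

median(W) = 5.1612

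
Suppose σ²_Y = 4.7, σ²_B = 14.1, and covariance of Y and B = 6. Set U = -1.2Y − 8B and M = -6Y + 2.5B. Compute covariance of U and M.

covariance of U and M = 21.84

By bilinearity, covariance of U and M = ac·σ²_Y + bd·σ²_B + (ad+bc)·covariance of Y and B, with a=-1.2, b=-8, c=-6, d=2.5.
ac·σ²_Y = (-1.2)·(-6)·4.7 = 33.84
bd·σ²_B = (-8)·2.5·14.1 = -282
(ad+bc)·covariance of Y and B = (45)·6 = 270
covariance of U and M = 33.84 + (-282) + 270 = 21.84.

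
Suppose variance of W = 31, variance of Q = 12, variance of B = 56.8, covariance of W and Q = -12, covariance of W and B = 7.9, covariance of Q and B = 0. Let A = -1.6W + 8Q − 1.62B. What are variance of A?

variance of A = 1344.57952

variance of A = a²·variance of W + b²·variance of Q + c²·variance of B + 2ab·covariance of W and Q + 2ac·covariance of W and B + 2bc·covariance of Q and B, with a = -1.6, b = 8, c = -1.62.
= 79.36 + 768 + 149.06592 + 307.2 + 40.9536 + 0
= 1344.57952.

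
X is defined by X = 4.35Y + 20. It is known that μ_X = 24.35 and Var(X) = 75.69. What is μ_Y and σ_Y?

μ_Y = 1, σ_Y = 2

From X = 4.35Y + 20: μ_X = a·μ_Y + b, so μ_Y = (μ_X − b)/a = (24.35 − 20)/4.35 = 1.
σ_X = √75.69 = 8.7.
σ_X = |a|·σ_Y, so σ_Y = 8.7/|4.35| = 2.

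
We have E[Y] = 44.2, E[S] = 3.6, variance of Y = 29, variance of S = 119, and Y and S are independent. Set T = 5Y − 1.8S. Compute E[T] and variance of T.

E[T] = 214.52, variance of T = 1110.56

E[T] = 5·E[Y] + (-1.8)·E[S] = 5·44.2 + (-1.8)·3.6 = 214.52.
variance of T = a²·variance of Y + b²·variance of S + 2ab·Cov[Y, S] with a = 5, b = -1.8.
Independence gives Cov[Y, S] = 0.
= 5²·29 + (-1.8)²·119 + 2·5·(-1.8)·0
= 725 + 385.56 + 0 = 1110.56.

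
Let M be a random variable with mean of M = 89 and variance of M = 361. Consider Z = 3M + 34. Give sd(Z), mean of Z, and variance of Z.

Z = 3M + 34 is linear with a = 3, b = 34.
sd(M) = √361 = 19.
sd(Z) = |a|·sd(M) = |3|·19 = 57.
mean of Z = a·mean of M + b = 3·89 + 34 = 301.
variance of Z = a²·variance of M = 3²·361 = 3249 (the additive constant 34 does not affect variance).

sd(Z) = 57, mean of Z = 301, variance of Z = 3249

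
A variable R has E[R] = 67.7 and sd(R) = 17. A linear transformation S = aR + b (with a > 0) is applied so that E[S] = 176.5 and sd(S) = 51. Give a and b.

sd(S) = a·sd(R) (a > 0), so a = 51/17 = 3.
E[S] = a·E[R] + b, so b = 176.5 − 3·67.7 = -26.6.

a = 3, b = -26.6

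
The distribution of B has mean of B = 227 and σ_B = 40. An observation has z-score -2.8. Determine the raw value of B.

B = mean of B + z·σ_B = 227 + (-2.8)·40 = 115.

B = 115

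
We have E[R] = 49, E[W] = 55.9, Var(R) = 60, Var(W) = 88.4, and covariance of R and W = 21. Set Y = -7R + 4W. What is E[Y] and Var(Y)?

E[Y] = (-7)·E[R] + 4·E[W] = (-7)·49 + 4·55.9 = -119.4.
Var(Y) = a²·Var(R) + b²·Var(W) + 2ab·covariance of R and W with a = -7, b = 4.
= (-7)²·60 + 4²·88.4 + 2·(-7)·4·21
= 2940 + 1414.4 + (-1176) = 3178.4.

E[Y] = -119.4, Var(Y) = 3178.4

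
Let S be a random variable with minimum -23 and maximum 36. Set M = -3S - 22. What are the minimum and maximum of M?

a = -3 < 0, so order reverses: min(M) = a·max(S)+b = (-3)·36 + (-22) = -130; max(M) = a·min(S)+b = (-3)·(-23) + (-22) = 47.

min(M) = -130, max(M) = 47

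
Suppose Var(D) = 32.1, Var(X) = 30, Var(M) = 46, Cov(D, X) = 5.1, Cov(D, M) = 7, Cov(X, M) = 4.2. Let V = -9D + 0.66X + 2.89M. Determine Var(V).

Var(V) = a²·Var(D) + b²·Var(X) + c²·Var(M) + 2ab·Cov(D, X) + 2ac·Cov(D, M) + 2bc·Cov(X, M), with a = -9, b = 0.66, c = 2.89.
= 2600.1 + 13.068 + 384.1966 + (-60.588) + (-364.14) + 16.02216
= 2588.65876.

Var(V) = 2588.65876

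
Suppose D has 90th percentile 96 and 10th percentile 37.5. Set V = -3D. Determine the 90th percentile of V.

Since a = -3 < 0 the transformation is decreasing, reversing order: the 90th percentile of V corresponds to the 10th percentile of D.
So P_{90}(V) = a·P_{10}(D) + b = (-3)·37.5 = -112.5.

90th percentile of V = -112.5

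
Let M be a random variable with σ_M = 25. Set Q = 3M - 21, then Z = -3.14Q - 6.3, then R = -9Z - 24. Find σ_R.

σ_Q = |3|·25 = 75.
σ_Z = |-3.14|·75 = 235.5.
σ_R = |-9|·235.5 = 2119.5.

σ_R = 2119.5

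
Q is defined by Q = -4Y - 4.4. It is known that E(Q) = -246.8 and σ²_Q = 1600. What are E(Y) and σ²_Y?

E(Y) = 60.6, σ²_Y = 100

From Q = -4Y - 4.4: E(Q) = a·E(Y) + b, so E(Y) = (E(Q) − b)/a = (-246.8 − (-4.4))/(-4) = 60.6.
σ²_Q = a²·σ²_Y, so σ²_Y = 1600/(-4)² = 100.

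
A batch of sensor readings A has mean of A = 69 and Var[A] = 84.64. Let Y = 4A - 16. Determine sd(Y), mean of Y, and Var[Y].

sd(Y) = 36.8, mean of Y = 260, Var[Y] = 1354.24

Y = 4A - 16 is linear with a = 4, b = -16.
sd(A) = √84.64 = 9.2.
sd(Y) = |a|·sd(A) = |4|·9.2 = 36.8.
mean of Y = a·mean of A + b = 4·69 + (-16) = 260.
Var[Y] = a²·Var[A] = 4²·84.64 = 1354.24 (the additive constant -16 does not affect variance).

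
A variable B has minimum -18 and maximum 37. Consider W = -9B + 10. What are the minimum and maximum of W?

a = -9 < 0, so order reverses: min(W) = a·max(B)+b = (-9)·37 + 10 = -323; max(W) = a·min(B)+b = (-9)·(-18) + 10 = 172.

min(W) = -323, max(W) = 172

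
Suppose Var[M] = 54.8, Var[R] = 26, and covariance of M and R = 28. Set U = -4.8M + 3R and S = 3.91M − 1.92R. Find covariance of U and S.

covariance of U and S = -591.7584

By bilinearity, covariance of U and S = ac·Var[M] + bd·Var[R] + (ad+bc)·covariance of M and R, with a=-4.8, b=3, c=3.91, d=-1.92.
ac·Var[M] = (-4.8)·3.91·54.8 = -1028.4864
bd·Var[R] = 3·(-1.92)·26 = -149.76
(ad+bc)·covariance of M and R = (20.946)·28 = 586.488
covariance of U and S = -1028.4864 + (-149.76) + 586.488 = -591.7584.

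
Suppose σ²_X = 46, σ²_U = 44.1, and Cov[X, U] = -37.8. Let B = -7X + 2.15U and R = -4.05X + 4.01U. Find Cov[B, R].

Cov[B, R] = 3074.49765

By bilinearity, Cov[B, R] = ac·σ²_X + bd·σ²_U + (ad+bc)·Cov[X, U], with a=-7, b=2.15, c=-4.05, d=4.01.
ac·σ²_X = (-7)·(-4.05)·46 = 1304.1
bd·σ²_U = 2.15·4.01·44.1 = 380.20815
(ad+bc)·Cov[X, U] = (-36.7775)·(-37.8) = 1390.1895
Cov[B, R] = 1304.1 + 380.20815 + 1390.1895 = 3074.49765.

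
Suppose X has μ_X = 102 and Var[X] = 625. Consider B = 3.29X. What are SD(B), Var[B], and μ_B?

SD(B) = 82.25, Var[B] = 6765.0625, μ_B = 335.58

B = 3.29X is linear with a = 3.29, b = 0.
SD(X) = √625 = 25.
SD(B) = |a|·SD(X) = |3.29|·25 = 82.25.
Var[B] = a²·Var[X] = 3.29²·625 = 6765.0625.
μ_B = a·μ_X + b = 3.29·102 = 335.58.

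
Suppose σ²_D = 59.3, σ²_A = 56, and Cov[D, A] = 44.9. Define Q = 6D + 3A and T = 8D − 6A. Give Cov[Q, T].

Cov[Q, T] = 1299.6

By bilinearity, Cov[Q, T] = ac·σ²_D + bd·σ²_A + (ad+bc)·Cov[D, A], with a=6, b=3, c=8, d=-6.
ac·σ²_D = 6·8·59.3 = 2846.4
bd·σ²_A = 3·(-6)·56 = -1008
(ad+bc)·Cov[D, A] = (-12)·44.9 = -538.8
Cov[Q, T] = 2846.4 + (-1008) + (-538.8) = 1299.6.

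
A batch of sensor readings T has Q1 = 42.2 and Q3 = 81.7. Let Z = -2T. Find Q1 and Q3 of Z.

Q1(Z) = -163.4, Q3(Z) = -84.4

a = -2 < 0 reverses order: Q1(Z) comes from Q3(T), Q3(Z) from Q1(T).
Q1(Z) = (-2)·81.7 = -163.4; Q3(Z) = (-2)·42.2 = -84.4.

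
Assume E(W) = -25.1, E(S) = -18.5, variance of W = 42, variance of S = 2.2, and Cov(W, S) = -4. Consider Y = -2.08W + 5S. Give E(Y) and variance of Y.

E(Y) = (-2.08)·E(W) + 5·E(S) = (-2.08)·(-25.1) + 5·(-18.5) = -40.292.
variance of Y = a²·variance of W + b²·variance of S + 2ab·Cov(W, S) with a = -2.08, b = 5.
= (-2.08)²·42 + 5²·2.2 + 2·(-2.08)·5·(-4)
= 181.7088 + 55 + 83.2 = 319.9088.

E(Y) = -40.292, variance of Y = 319.9088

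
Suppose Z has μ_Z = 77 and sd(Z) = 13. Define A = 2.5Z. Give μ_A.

A = 2.5Z is linear with a = 2.5, b = 0.
μ_A = a·μ_Z + b = 2.5·77 = 192.5.

μ_A = 192.5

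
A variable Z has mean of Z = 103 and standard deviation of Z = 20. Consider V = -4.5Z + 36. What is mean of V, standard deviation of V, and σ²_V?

mean of V = -427.5, standard deviation of V = 90, σ²_V = 8100

V = -4.5Z + 36 is linear with a = -4.5, b = 36.
mean of V = a·mean of Z + b = (-4.5)·103 + 36 = -427.5.
standard deviation of V = |a|·standard deviation of Z = |-4.5|·20 = 90.
σ²_Z = 20² = 400.
σ²_V = a²·σ²_Z = (-4.5)²·400 = 8100 (the additive constant 36 does not affect variance).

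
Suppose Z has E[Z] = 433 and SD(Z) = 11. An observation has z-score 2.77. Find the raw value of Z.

Z = E[Z] + z·SD(Z) = 433 + 2.77·11 = 463.47.

Z = 463.47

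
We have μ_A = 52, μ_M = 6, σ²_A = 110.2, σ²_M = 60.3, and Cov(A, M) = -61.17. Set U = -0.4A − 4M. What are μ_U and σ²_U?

μ_U = (-0.4)·μ_A + (-4)·μ_M = (-0.4)·52 + (-4)·6 = -44.8.
σ²_U = a²·σ²_A + b²·σ²_M + 2ab·Cov(A, M) with a = -0.4, b = -4.
= (-0.4)²·110.2 + (-4)²·60.3 + 2·(-0.4)·(-4)·(-61.17)
= 17.632 + 964.8 + (-195.744) = 786.688.

μ_U = -44.8, σ²_U = 786.688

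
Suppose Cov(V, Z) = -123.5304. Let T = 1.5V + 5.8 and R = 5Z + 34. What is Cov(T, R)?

Cov(T, R) = -926.478

Cov(T, R) = a·c·Cov(V, Z) = 1.5·5·(-123.5304) = -926.478. Additive constants drop out.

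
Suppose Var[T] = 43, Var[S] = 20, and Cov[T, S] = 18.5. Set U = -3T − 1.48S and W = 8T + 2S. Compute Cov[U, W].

Cov[U, W] = -1421.24

By bilinearity, Cov[U, W] = ac·Var[T] + bd·Var[S] + (ad+bc)·Cov[T, S], with a=-3, b=-1.48, c=8, d=2.
ac·Var[T] = (-3)·8·43 = -1032
bd·Var[S] = (-1.48)·2·20 = -59.2
(ad+bc)·Cov[T, S] = (-17.84)·18.5 = -330.04
Cov[U, W] = -1032 + (-59.2) + (-330.04) = -1421.24.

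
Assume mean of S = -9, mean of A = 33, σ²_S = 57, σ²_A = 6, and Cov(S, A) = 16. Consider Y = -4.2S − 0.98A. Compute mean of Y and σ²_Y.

mean of Y = 5.46, σ²_Y = 1142.9544

mean of Y = (-4.2)·mean of S + (-0.98)·mean of A = (-4.2)·(-9) + (-0.98)·33 = 5.46.
σ²_Y = a²·σ²_S + b²·σ²_A + 2ab·Cov(S, A) with a = -4.2, b = -0.98.
= (-4.2)²·57 + (-0.98)²·6 + 2·(-4.2)·(-0.98)·16
= 1005.48 + 5.7624 + 131.712 = 1142.9544.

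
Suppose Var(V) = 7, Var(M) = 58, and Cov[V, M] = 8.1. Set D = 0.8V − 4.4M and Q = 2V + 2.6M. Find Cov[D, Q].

Cov[D, Q] = -706.752

By bilinearity, Cov[D, Q] = ac·Var(V) + bd·Var(M) + (ad+bc)·Cov[V, M], with a=0.8, b=-4.4, c=2, d=2.6.
ac·Var(V) = 0.8·2·7 = 11.2
bd·Var(M) = (-4.4)·2.6·58 = -663.52
(ad+bc)·Cov[V, M] = (-6.72)·8.1 = -54.432
Cov[D, Q] = 11.2 + (-663.52) + (-54.432) = -706.752.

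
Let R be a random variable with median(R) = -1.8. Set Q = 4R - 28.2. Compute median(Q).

median(Q) = -35.4

A linear map preserves order up to sign, so median(Q) = a·median(R) + b = 4·(-1.8) + (-28.2) = -35.4.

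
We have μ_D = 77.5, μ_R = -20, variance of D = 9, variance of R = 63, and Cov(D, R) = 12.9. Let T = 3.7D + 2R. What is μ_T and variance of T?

μ_T = 246.75, variance of T = 566.13

μ_T = 3.7·μ_D + 2·μ_R = 3.7·77.5 + 2·(-20) = 246.75.
variance of T = a²·variance of D + b²·variance of R + 2ab·Cov(D, R) with a = 3.7, b = 2.
= 3.7²·9 + 2²·63 + 2·3.7·2·12.9
= 123.21 + 252 + 190.92 = 566.13.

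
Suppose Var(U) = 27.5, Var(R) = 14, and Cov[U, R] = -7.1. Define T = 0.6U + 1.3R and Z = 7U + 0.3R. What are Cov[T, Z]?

By bilinearity, Cov[T, Z] = ac·Var(U) + bd·Var(R) + (ad+bc)·Cov[U, R], with a=0.6, b=1.3, c=7, d=0.3.
ac·Var(U) = 0.6·7·27.5 = 115.5
bd·Var(R) = 1.3·0.3·14 = 5.46
(ad+bc)·Cov[U, R] = (9.28)·(-7.1) = -65.888
Cov[T, Z] = 115.5 + 5.46 + (-65.888) = 55.072.

Cov[T, Z] = 55.072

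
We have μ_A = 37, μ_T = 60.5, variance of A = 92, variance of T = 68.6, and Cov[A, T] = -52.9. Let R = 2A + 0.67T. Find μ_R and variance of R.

μ_R = 2·μ_A + 0.67·μ_T = 2·37 + 0.67·60.5 = 114.535.
variance of R = a²·variance of A + b²·variance of T + 2ab·Cov[A, T] with a = 2, b = 0.67.
= 2²·92 + 0.67²·68.6 + 2·2·0.67·(-52.9)
= 368 + 30.79454 + (-141.772) = 257.02254.

μ_R = 114.535, variance of R = 257.02254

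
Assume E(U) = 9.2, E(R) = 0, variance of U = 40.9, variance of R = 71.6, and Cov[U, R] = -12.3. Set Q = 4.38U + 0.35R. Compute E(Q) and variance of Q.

E(Q) = 40.296, variance of Q = 755.70116

E(Q) = 4.38·E(U) + 0.35·E(R) = 4.38·9.2 + 0.35·0 = 40.296.
variance of Q = a²·variance of U + b²·variance of R + 2ab·Cov[U, R] with a = 4.38, b = 0.35.
= 4.38²·40.9 + 0.35²·71.6 + 2·4.38·0.35·(-12.3)
= 784.64196 + 8.771 + (-37.7118) = 755.70116.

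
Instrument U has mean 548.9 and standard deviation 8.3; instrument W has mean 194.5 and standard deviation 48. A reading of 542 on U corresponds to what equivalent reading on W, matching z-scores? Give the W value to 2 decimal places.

z = (542 − 548.9)/8.3 ≈ -0.8313.
W = 194.5 + z·48 = 194.5 + (542 − 548.9)·48/8.3 ≈ 154.60.

W = 154.60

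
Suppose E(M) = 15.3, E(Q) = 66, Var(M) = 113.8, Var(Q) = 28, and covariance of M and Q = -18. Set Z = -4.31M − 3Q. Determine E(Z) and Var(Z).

E(Z) = (-4.31)·E(M) + (-3)·E(Q) = (-4.31)·15.3 + (-3)·66 = -263.943.
Var(Z) = a²·Var(M) + b²·Var(Q) + 2ab·covariance of M and Q with a = -4.31, b = -3.
= (-4.31)²·113.8 + (-3)²·28 + 2·(-4.31)·(-3)·(-18)
= 2113.96018 + 252 + (-465.48) = 1900.48018.

E(Z) = -263.943, Var(Z) = 1900.48018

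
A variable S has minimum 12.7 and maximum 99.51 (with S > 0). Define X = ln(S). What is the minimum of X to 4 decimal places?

ln(S) is increasing on this domain, so min(X) comes from min(S) = 12.7: min(X) = ln(12.7) ≈ 2.5416.

min(X) = 2.5416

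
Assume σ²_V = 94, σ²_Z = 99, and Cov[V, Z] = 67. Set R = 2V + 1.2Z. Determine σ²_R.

σ²_R = a²·σ²_V + b²·σ²_Z + 2ab·Cov[V, Z] with a = 2, b = 1.2.
= 2²·94 + 1.2²·99 + 2·2·1.2·67
= 376 + 142.56 + 321.6 = 840.16.

σ²_R = 840.16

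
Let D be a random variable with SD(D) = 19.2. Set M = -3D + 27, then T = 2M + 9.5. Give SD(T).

SD(T) = 115.2

SD(M) = |-3|·19.2 = 57.6.
SD(T) = |2|·57.6 = 115.2.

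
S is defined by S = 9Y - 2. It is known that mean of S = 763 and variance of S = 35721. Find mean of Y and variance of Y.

From S = 9Y - 2: mean of S = a·mean of Y + b, so mean of Y = (mean of S − b)/a = (763 − (-2))/9 = 85.
variance of S = a²·variance of Y, so variance of Y = 35721/9² = 441.

mean of Y = 85, variance of Y = 441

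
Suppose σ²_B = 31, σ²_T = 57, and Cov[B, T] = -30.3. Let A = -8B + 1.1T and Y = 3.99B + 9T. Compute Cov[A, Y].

By bilinearity, Cov[A, Y] = ac·σ²_B + bd·σ²_T + (ad+bc)·Cov[B, T], with a=-8, b=1.1, c=3.99, d=9.
ac·σ²_B = (-8)·3.99·31 = -989.52
bd·σ²_T = 1.1·9·57 = 564.3
(ad+bc)·Cov[B, T] = (-67.611)·(-30.3) = 2048.6133
Cov[A, Y] = -989.52 + 564.3 + 2048.6133 = 1623.3933.

Cov[A, Y] = 1623.3933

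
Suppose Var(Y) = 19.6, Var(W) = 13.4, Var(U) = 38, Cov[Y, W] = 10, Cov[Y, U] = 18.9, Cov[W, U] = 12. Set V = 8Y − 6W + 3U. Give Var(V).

Var(V) = 1594

Var(V) = a²·Var(Y) + b²·Var(W) + c²·Var(U) + 2ab·Cov[Y, W] + 2ac·Cov[Y, U] + 2bc·Cov[W, U], with a = 8, b = -6, c = 3.
= 1254.4 + 482.4 + 342 + (-960) + 907.2 + (-432)
= 1594.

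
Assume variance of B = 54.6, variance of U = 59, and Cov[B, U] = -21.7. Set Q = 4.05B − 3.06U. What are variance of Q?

variance of Q = a²·variance of B + b²·variance of U + 2ab·Cov[B, U] with a = 4.05, b = -3.06.
= 4.05²·54.6 + (-3.06)²·59 + 2·4.05·(-3.06)·(-21.7)
= 895.5765 + 552.4524 + 537.8562 = 1985.8851.

variance of Q = 1985.8851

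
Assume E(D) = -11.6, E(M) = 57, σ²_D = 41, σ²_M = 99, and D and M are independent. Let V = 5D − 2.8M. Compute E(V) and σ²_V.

E(V) = 5·E(D) + (-2.8)·E(M) = 5·(-11.6) + (-2.8)·57 = -217.6.
σ²_V = a²·σ²_D + b²·σ²_M + 2ab·Cov[D, M] with a = 5, b = -2.8.
Independence gives Cov[D, M] = 0.
= 5²·41 + (-2.8)²·99 + 2·5·(-2.8)·0
= 1025 + 776.16 + 0 = 1801.16.

E(V) = -217.6, σ²_V = 1801.16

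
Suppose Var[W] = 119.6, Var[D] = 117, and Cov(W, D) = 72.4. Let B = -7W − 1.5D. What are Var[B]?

Var[B] = 7644.05

Var[B] = a²·Var[W] + b²·Var[D] + 2ab·Cov(W, D) with a = -7, b = -1.5.
= (-7)²·119.6 + (-1.5)²·117 + 2·(-7)·(-1.5)·72.4
= 5860.4 + 263.25 + 1520.4 = 7644.05.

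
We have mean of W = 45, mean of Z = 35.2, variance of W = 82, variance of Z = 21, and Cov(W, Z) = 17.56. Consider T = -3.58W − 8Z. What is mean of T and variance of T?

mean of T = -442.7, variance of T = 3400.7816

mean of T = (-3.58)·mean of W + (-8)·mean of Z = (-3.58)·45 + (-8)·35.2 = -442.7.
variance of T = a²·variance of W + b²·variance of Z + 2ab·Cov(W, Z) with a = -3.58, b = -8.
= (-3.58)²·82 + (-8)²·21 + 2·(-3.58)·(-8)·17.56
= 1050.9448 + 1344 + 1005.8368 = 3400.7816.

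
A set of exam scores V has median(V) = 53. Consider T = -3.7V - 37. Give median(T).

A linear map preserves order up to sign, so median(T) = a·median(V) + b = (-3.7)·53 + (-37) = -233.1.

median(T) = -233.1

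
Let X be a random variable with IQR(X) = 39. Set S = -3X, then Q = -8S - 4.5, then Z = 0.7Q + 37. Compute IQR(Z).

IQR(Z) = 655.2

IQR(S) = |-3|·39 = 117.
IQR(Q) = |-8|·117 = 936.
IQR(Z) = |0.7|·936 = 655.2.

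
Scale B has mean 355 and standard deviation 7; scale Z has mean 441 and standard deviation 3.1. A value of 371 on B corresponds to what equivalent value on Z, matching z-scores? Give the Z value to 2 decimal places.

z = (371 − 355)/7 ≈ 2.2857.
Z = 441 + z·3.1 = 441 + (371 − 355)·3.1/7 ≈ 448.09.

Z = 448.09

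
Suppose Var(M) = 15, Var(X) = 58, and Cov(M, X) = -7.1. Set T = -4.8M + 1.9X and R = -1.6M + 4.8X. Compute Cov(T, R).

By bilinearity, Cov(T, R) = ac·Var(M) + bd·Var(X) + (ad+bc)·Cov(M, X), with a=-4.8, b=1.9, c=-1.6, d=4.8.
ac·Var(M) = (-4.8)·(-1.6)·15 = 115.2
bd·Var(X) = 1.9·4.8·58 = 528.96
(ad+bc)·Cov(M, X) = (-26.08)·(-7.1) = 185.168
Cov(T, R) = 115.2 + 528.96 + 185.168 = 829.328.

Cov(T, R) = 829.328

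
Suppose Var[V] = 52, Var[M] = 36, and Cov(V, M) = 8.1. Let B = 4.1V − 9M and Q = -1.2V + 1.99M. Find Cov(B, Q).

By bilinearity, Cov(B, Q) = ac·Var[V] + bd·Var[M] + (ad+bc)·Cov(V, M), with a=4.1, b=-9, c=-1.2, d=1.99.
ac·Var[V] = 4.1·(-1.2)·52 = -255.84
bd·Var[M] = (-9)·1.99·36 = -644.76
(ad+bc)·Cov(V, M) = (18.959)·8.1 = 153.5679
Cov(B, Q) = -255.84 + (-644.76) + 153.5679 = -747.0321.

Cov(B, Q) = -747.0321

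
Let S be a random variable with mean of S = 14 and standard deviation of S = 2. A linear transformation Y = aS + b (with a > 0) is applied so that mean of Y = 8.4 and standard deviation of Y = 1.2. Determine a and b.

standard deviation of Y = a·standard deviation of S (a > 0), so a = 1.2/2 = 0.6.
mean of Y = a·mean of S + b, so b = 8.4 − 0.6·14 = 0.

a = 0.6, b = 0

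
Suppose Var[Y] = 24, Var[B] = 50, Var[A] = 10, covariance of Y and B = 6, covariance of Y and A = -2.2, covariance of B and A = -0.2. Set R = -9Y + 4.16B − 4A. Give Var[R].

Var[R] = a²·Var[Y] + b²·Var[B] + c²·Var[A] + 2ab·covariance of Y and B + 2ac·covariance of Y and A + 2bc·covariance of B and A, with a = -9, b = 4.16, c = -4.
= 1944 + 865.28 + 160 + (-449.28) + (-158.4) + 6.656
= 2368.256.

Var[R] = 2368.256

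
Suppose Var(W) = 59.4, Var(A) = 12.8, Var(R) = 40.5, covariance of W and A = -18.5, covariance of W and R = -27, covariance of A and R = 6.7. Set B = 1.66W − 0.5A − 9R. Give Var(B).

Var(B) = 4345.15264

Var(B) = a²·Var(W) + b²·Var(A) + c²·Var(R) + 2ab·covariance of W and A + 2ac·covariance of W and R + 2bc·covariance of A and R, with a = 1.66, b = -0.5, c = -9.
= 163.68264 + 3.2 + 3280.5 + 30.71 + 806.76 + 60.3
= 4345.15264.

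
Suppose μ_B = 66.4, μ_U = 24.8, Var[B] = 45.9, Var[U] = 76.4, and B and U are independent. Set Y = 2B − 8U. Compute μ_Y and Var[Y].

μ_Y = 2·μ_B + (-8)·μ_U = 2·66.4 + (-8)·24.8 = -65.6.
Var[Y] = a²·Var[B] + b²·Var[U] + 2ab·Cov(B, U) with a = 2, b = -8.
Independence gives Cov(B, U) = 0.
= 2²·45.9 + (-8)²·76.4 + 2·2·(-8)·0
= 183.6 + 4889.6 + 0 = 5073.2.

μ_Y = -65.6, Var[Y] = 5073.2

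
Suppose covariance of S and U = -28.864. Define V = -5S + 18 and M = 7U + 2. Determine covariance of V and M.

covariance of V and M = 1010.24

covariance of V and M = a·c·covariance of S and U = (-5)·7·(-28.864) = 1010.24. Additive constants drop out.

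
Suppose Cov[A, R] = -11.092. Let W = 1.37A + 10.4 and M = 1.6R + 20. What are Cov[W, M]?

Cov[W, M] = a·c·Cov[A, R] = 1.37·1.6·(-11.092) = -24.313664. Additive constants drop out.

Cov[W, M] = -24.313664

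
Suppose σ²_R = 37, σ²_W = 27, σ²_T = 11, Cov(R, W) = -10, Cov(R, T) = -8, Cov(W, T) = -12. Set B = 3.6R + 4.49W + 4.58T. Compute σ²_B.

σ²_B = 173.9543

σ²_B = a²·σ²_R + b²·σ²_W + c²·σ²_T + 2ab·Cov(R, W) + 2ac·Cov(R, T) + 2bc·Cov(W, T), with a = 3.6, b = 4.49, c = 4.58.
= 479.52 + 544.3227 + 230.7404 + (-323.28) + (-263.808) + (-493.5408)
= 173.9543.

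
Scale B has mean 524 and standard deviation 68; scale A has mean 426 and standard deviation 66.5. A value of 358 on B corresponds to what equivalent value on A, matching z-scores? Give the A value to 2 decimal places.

z = (358 − 524)/68 ≈ -2.4412.
A = 426 + z·66.5 = 426 + (358 − 524)·66.5/68 ≈ 263.66.

A = 263.66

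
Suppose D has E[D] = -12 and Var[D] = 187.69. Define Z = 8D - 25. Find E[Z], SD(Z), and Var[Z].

E[Z] = -121, SD(Z) = 109.6, Var[Z] = 12012.16

Z = 8D - 25 is linear with a = 8, b = -25.
E[Z] = a·E[D] + b = 8·(-12) + (-25) = -121.
SD(D) = √187.69 = 13.7.
SD(Z) = |a|·SD(D) = |8|·13.7 = 109.6.
Var[Z] = a²·Var[D] = 8²·187.69 = 12012.16 (the additive constant -25 does not affect variance).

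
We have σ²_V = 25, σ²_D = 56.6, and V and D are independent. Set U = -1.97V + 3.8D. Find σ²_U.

σ²_U = 914.3265

σ²_U = a²·σ²_V + b²·σ²_D + 2ab·covariance of V and D with a = -1.97, b = 3.8.
Independence gives covariance of V and D = 0.
= (-1.97)²·25 + 3.8²·56.6 + 2·(-1.97)·3.8·0
= 97.0225 + 817.304 + 0 = 914.3265.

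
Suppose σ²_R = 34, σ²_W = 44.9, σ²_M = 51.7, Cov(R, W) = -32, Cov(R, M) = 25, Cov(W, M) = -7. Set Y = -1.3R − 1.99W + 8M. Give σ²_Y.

σ²_Y = 3081.38049

σ²_Y = a²·σ²_R + b²·σ²_W + c²·σ²_M + 2ab·Cov(R, W) + 2ac·Cov(R, M) + 2bc·Cov(W, M), with a = -1.3, b = -1.99, c = 8.
= 57.46 + 177.80849 + 3308.8 + (-165.568) + (-520) + 222.88
= 3081.38049.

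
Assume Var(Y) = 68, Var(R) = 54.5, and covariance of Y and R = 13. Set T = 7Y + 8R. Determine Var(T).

Var(T) = a²·Var(Y) + b²·Var(R) + 2ab·covariance of Y and R with a = 7, b = 8.
= 7²·68 + 8²·54.5 + 2·7·8·13
= 3332 + 3488 + 1456 = 8276.

Var(T) = 8276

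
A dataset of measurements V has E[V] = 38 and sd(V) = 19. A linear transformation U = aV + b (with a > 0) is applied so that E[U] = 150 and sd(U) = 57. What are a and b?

a = 3, b = 36

sd(U) = a·sd(V) (a > 0), so a = 57/19 = 3.
E[U] = a·E[V] + b, so b = 150 − 3·38 = 36.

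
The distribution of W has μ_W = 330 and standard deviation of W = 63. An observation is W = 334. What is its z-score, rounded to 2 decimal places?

z = (W − μ_W) / standard deviation of W = (334 − 330) / 63 ≈ 0.06.

z = 0.06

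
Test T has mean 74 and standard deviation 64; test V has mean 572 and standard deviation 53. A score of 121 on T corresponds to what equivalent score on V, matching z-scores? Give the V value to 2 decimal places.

V = 610.92

z = (121 − 74)/64 ≈ 0.7344.
V = 572 + z·53 = 572 + (121 − 74)·53/64 ≈ 610.92.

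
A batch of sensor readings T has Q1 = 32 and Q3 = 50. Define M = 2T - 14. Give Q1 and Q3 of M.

Q1(M) = 50, Q3(M) = 86

a = 2 > 0: Q1(M) = a·Q1(T)+b = 50, Q3(M) = a·Q3(T)+b = 86.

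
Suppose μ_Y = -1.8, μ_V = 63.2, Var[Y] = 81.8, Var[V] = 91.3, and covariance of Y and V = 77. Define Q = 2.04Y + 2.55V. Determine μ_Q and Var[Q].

μ_Q = 157.488, Var[Q] = 1735.20513

μ_Q = 2.04·μ_Y + 2.55·μ_V = 2.04·(-1.8) + 2.55·63.2 = 157.488.
Var[Q] = a²·Var[Y] + b²·Var[V] + 2ab·covariance of Y and V with a = 2.04, b = 2.55.
= 2.04²·81.8 + 2.55²·91.3 + 2·2.04·2.55·77
= 340.41888 + 593.67825 + 801.108 = 1735.20513.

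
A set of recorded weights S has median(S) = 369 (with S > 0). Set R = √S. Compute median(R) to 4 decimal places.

√S is monotone on this domain, so median(R) = √(369) ≈ 19.2094.

median(R) = 19.2094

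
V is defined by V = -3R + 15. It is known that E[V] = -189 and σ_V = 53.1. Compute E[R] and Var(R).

E[R] = 68, Var(R) = 313.29

From V = -3R + 15: E[V] = a·E[R] + b, so E[R] = (E[V] − b)/a = (-189 − 15)/(-3) = 68.
Var(V) = 53.1² = 2819.61.
Var(V) = a²·Var(R), so Var(R) = 2819.61/(-3)² = 313.29.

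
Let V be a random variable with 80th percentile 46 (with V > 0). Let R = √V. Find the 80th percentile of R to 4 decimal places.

80th percentile of R = 6.7823

√V is increasing, so P_{80}(R) = g(P_{80}(V)) ≈ 6.7823.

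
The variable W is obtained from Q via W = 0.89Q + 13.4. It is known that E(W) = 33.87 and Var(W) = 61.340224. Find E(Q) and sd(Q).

E(Q) = 23, sd(Q) = 8.8

From W = 0.89Q + 13.4: E(W) = a·E(Q) + b, so E(Q) = (E(W) − b)/a = (33.87 − 13.4)/0.89 = 23.
sd(W) = √61.340224 = 7.832.
sd(W) = |a|·sd(Q), so sd(Q) = 7.832/|0.89| = 8.8.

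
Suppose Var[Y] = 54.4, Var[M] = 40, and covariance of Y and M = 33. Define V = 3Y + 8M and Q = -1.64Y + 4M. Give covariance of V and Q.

By bilinearity, covariance of V and Q = ac·Var[Y] + bd·Var[M] + (ad+bc)·covariance of Y and M, with a=3, b=8, c=-1.64, d=4.
ac·Var[Y] = 3·(-1.64)·54.4 = -267.648
bd·Var[M] = 8·4·40 = 1280
(ad+bc)·covariance of Y and M = (-1.12)·33 = -36.96
covariance of V and Q = -267.648 + 1280 + (-36.96) = 975.392.

covariance of V and Q = 975.392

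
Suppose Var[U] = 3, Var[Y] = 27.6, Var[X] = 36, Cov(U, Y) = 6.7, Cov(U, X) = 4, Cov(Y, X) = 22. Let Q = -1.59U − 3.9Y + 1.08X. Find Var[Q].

Var[Q] = 353.3985

Var[Q] = a²·Var[U] + b²·Var[Y] + c²·Var[X] + 2ab·Cov(U, Y) + 2ac·Cov(U, X) + 2bc·Cov(Y, X), with a = -1.59, b = -3.9, c = 1.08.
= 7.5843 + 419.796 + 41.9904 + 83.0934 + (-13.7376) + (-185.328)
= 353.3985.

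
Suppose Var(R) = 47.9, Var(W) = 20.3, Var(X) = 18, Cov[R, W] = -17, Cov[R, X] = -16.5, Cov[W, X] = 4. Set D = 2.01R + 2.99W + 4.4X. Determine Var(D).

Var(D) = 332.54422

Var(D) = a²·Var(R) + b²·Var(W) + c²·Var(X) + 2ab·Cov[R, W] + 2ac·Cov[R, X] + 2bc·Cov[W, X], with a = 2.01, b = 2.99, c = 4.4.
= 193.52079 + 181.48403 + 348.48 + (-204.3366) + (-291.852) + 105.248
= 332.54422.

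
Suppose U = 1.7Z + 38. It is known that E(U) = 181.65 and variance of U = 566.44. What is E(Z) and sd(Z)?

E(Z) = 84.5, sd(Z) = 14

From U = 1.7Z + 38: E(U) = a·E(Z) + b, so E(Z) = (E(U) − b)/a = (181.65 − 38)/1.7 = 84.5.
sd(U) = √566.44 = 23.8.
sd(U) = |a|·sd(Z), so sd(Z) = 23.8/|1.7| = 14.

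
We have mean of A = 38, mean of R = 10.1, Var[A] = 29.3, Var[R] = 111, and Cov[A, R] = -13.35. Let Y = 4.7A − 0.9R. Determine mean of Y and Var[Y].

mean of Y = 4.7·mean of A + (-0.9)·mean of R = 4.7·38 + (-0.9)·10.1 = 169.51.
Var[Y] = a²·Var[A] + b²·Var[R] + 2ab·Cov[A, R] with a = 4.7, b = -0.9.
= 4.7²·29.3 + (-0.9)²·111 + 2·4.7·(-0.9)·(-13.35)
= 647.237 + 89.91 + 112.941 = 850.088.

mean of Y = 169.51, Var[Y] = 850.088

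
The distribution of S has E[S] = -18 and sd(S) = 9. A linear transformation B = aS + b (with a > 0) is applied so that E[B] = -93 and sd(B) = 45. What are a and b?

sd(B) = a·sd(S) (a > 0), so a = 45/9 = 5.
E[B] = a·E[S] + b, so b = -93 − 5·(-18) = -3.

a = 5, b = -3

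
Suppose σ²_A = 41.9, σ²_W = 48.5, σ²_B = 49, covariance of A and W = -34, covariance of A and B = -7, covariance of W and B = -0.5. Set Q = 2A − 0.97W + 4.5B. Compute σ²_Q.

σ²_Q = 1215.76865

σ²_Q = a²·σ²_A + b²·σ²_W + c²·σ²_B + 2ab·covariance of A and W + 2ac·covariance of A and B + 2bc·covariance of W and B, with a = 2, b = -0.97, c = 4.5.
= 167.6 + 45.63365 + 992.25 + 131.92 + (-126) + 4.365
= 1215.76865.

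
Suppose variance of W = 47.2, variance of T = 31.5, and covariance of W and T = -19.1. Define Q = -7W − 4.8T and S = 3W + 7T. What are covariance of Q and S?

By bilinearity, covariance of Q and S = ac·variance of W + bd·variance of T + (ad+bc)·covariance of W and T, with a=-7, b=-4.8, c=3, d=7.
ac·variance of W = (-7)·3·47.2 = -991.2
bd·variance of T = (-4.8)·7·31.5 = -1058.4
(ad+bc)·covariance of W and T = (-63.4)·(-19.1) = 1210.94
covariance of Q and S = -991.2 + (-1058.4) + 1210.94 = -838.66.

covariance of Q and S = -838.66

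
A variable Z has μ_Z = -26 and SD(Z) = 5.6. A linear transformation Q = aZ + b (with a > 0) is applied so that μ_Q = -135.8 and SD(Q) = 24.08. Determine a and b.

SD(Q) = a·SD(Z) (a > 0), so a = 24.08/5.6 = 4.3.
μ_Q = a·μ_Z + b, so b = -135.8 − 4.3·(-26) = -24.

a = 4.3, b = -24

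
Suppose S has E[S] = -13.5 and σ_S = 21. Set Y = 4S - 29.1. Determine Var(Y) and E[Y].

Y = 4S - 29.1 is linear with a = 4, b = -29.1.
Var(S) = 21² = 441.
Var(Y) = a²·Var(S) = 4²·441 = 7056 (the additive constant -29.1 does not affect variance).
E[Y] = a·E[S] + b = 4·(-13.5) + (-29.1) = -83.1.

Var(Y) = 7056, E[Y] = -83.1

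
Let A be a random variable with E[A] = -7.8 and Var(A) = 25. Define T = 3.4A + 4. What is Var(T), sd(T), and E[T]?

Var(T) = 289, sd(T) = 17, E[T] = -22.52

T = 3.4A + 4 is linear with a = 3.4, b = 4.
Var(T) = a²·Var(A) = 3.4²·25 = 289 (the additive constant 4 does not affect variance).
sd(A) = √25 = 5.
sd(T) = |a|·sd(A) = |3.4|·5 = 17.
E[T] = a·E[A] + b = 3.4·(-7.8) + 4 = -22.52.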